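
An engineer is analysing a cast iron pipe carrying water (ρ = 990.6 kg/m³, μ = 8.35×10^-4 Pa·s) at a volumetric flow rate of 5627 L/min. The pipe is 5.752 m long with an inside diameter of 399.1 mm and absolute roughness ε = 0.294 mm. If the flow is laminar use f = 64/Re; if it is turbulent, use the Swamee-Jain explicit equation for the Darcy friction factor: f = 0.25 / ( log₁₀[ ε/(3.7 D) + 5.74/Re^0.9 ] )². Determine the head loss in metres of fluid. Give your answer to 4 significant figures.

Q = 5627 L/min = 5627/60000 = 0.09378 m³/s.
Cross-sectional area A = πD²/4 = π(0.3991)²/4 = 0.1251 m²; mean velocity V = Q/A = 0.09378/0.1251 = 0.7497 m/s.
Reynolds number Re = ρVD/μ = 990.6 · 0.7497 · 0.3991 / 0.000835 = 3.549e+05.
Re > 4000 → turbulent. Relative roughness ε/D = 0.000294/0.3991 = 0.000737. Swamee-Jain: f = 0.25/(log₁₀[0.000737/3.7 + 5.74/3.549e+05^0.9])² = 0.25/(log₁₀[0.000199 + 5.8e-05])² = 0.25/(-3.59)² = 0.0194.
Darcy-Weisbach: ΔP = f(L/D)(ρV²/2) = 0.0194·(5.752/0.3991)·(990.6·0.7497²/2) = 0.0194·14.41·278.4 = 77.83 Pa.
Head loss h_f = ΔP/(ρg) = 77.83/(990.6·9.81) = 0.008009 m.

h_f ≈ 0.008009 m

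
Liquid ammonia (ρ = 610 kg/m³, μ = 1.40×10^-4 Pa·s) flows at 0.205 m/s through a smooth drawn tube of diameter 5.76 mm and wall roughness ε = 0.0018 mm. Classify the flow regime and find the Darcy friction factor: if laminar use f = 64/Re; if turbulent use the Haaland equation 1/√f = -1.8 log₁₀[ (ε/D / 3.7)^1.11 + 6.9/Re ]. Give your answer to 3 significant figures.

f ≈ 0.0377

Re = ρVD/μ = 610·0.205·0.00576/0.00014 = 5145.
Re > 4000 → turbulent. ε/D = 1.8e-06/0.00576 = 0.000313; Haaland: 1/√f = -1.8 log₁₀[3.01e-05 + 0.00134] = 5.153, so f = 0.03766.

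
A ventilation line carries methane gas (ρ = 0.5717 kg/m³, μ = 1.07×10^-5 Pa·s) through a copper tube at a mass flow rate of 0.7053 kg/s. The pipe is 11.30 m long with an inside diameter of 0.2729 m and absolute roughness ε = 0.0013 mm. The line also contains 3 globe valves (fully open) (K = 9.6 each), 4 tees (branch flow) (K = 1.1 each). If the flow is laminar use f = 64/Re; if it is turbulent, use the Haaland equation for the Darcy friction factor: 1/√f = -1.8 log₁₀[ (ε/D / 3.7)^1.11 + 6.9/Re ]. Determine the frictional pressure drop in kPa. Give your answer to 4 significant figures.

A = πD²/4 = π(0.2729)²/4 = 0.05849 m²; mean velocity V = ṁ/(ρA) = 0.7053/(0.5717 · 0.05849) = 21.09 m/s.
Reynolds number Re = ρVD/μ = 0.5717 · 21.09 · 0.2729 / 1.07e-05 = 3.075e+05.
Re > 4000 → turbulent. Relative roughness ε/D = 1.3e-06/0.2729 = 4.76e-06. Haaland: 1/√f = -1.8 log₁₀[(4.76e-06/3.7)^1.11 + 6.9/3.075e+05] = -1.8 log₁₀[2.9e-07 + 2.24e-05] = 8.358, so f = 0.01431.
Total minor-loss coefficient ΣK = 3·9.6 + 4·1.1 = 33.2.
ΔP = [f·L/D + ΣK]·(ρV²/2) = [0.01431·11.3/0.2729 + 33.2]·(0.5717·21.09²/2) = [0.5927 + 33.2]·127.2 = 4297 Pa.
ΔP = 4297 Pa = 4.297 kPa.

ΔP ≈ 4.297 kPa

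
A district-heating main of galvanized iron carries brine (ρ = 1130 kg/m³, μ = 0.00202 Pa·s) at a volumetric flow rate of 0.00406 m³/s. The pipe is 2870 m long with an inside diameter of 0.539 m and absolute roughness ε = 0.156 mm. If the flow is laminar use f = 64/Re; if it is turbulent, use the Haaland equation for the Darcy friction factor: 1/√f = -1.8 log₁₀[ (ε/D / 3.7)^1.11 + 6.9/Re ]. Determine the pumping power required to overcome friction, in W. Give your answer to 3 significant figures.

P ≈ 0.144 W

Cross-sectional area A = πD²/4 = π(0.539)²/4 = 0.2282 m²; mean velocity V = Q/A = 0.00406/0.2282 = 0.01779 m/s.
Reynolds number Re = ρVD/μ = 1130 · 0.01779 · 0.539 / 0.00202 = 5365.
Re > 4000 → turbulent. Relative roughness ε/D = 0.000156/0.539 = 0.000289. Haaland: 1/√f = -1.8 log₁₀[(0.000289/3.7)^1.11 + 6.9/5365] = -1.8 log₁₀[2.76e-05 + 0.00129] = 5.187, so f = 0.03717.
Darcy-Weisbach: ΔP = f(L/D)(ρV²/2) = 0.03717·(2870/0.539)·(1130·0.01779²/2) = 0.03717·5325·0.1789 = 35.41 Pa.
Pumping power P = QΔP = 0.00406·35.41 = 0.1437 W = 0.144 W.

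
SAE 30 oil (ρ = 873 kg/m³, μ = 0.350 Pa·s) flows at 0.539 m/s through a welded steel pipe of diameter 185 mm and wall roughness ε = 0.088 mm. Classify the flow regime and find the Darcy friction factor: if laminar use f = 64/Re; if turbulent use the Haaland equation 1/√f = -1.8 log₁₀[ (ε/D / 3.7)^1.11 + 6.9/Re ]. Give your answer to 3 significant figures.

Re = ρVD/μ = 873·0.539·0.185/0.35 = 248.7.
Re < 2300 → laminar, so f = 64/Re = 0.2573 (roughness is irrelevant in laminar flow).

f ≈ 0.257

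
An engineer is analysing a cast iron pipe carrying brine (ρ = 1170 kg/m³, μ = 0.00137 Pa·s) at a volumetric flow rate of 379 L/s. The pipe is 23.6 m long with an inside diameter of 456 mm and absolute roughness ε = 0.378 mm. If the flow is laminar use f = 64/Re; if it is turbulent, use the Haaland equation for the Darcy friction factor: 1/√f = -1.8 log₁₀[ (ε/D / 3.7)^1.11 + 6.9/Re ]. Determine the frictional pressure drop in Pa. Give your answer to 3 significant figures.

ΔP ≈ 3120 Pa

Q = 379 L/s = 379/1000 = 0.379 m³/s.
Cross-sectional area A = πD²/4 = π(0.456)²/4 = 0.1633 m²; mean velocity V = Q/A = 0.379/0.1633 = 2.321 m/s.
Reynolds number Re = ρVD/μ = 1170 · 2.321 · 0.456 / 0.00137 = 9.038e+05.
Re > 4000 → turbulent. Relative roughness ε/D = 0.000378/0.456 = 0.000829. Haaland: 1/√f = -1.8 log₁₀[(0.000829/3.7)^1.11 + 6.9/9.038e+05] = -1.8 log₁₀[8.89e-05 + 7.63e-06] = 7.228, so f = 0.01914.
Darcy-Weisbach: ΔP = f(L/D)(ρV²/2) = 0.01914·(23.6/0.456)·(1170·2.321²/2) = 0.01914·51.75·3151 = 3121 Pa.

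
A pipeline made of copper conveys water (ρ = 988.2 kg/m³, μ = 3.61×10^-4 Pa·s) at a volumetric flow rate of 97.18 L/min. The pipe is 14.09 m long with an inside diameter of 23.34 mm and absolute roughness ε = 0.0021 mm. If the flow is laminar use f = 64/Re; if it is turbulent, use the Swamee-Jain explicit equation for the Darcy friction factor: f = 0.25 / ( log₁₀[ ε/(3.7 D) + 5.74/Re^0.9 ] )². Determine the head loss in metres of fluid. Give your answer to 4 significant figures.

Q = 97.18 L/min = 97.18/60000 = 0.00162 m³/s.
Cross-sectional area A = πD²/4 = π(0.02334)²/4 = 0.0004279 m²; mean velocity V = Q/A = 0.00162/0.0004279 = 3.786 m/s.
Reynolds number Re = ρVD/μ = 988.2 · 3.786 · 0.02334 / 0.000361 = 2.419e+05.
Re > 4000 → turbulent. Relative roughness ε/D = 2.1e-06/0.02334 = 9e-05. Swamee-Jain: f = 0.25/(log₁₀[9e-05/3.7 + 5.74/2.419e+05^0.9])² = 0.25/(log₁₀[2.43e-05 + 8.2e-05])² = 0.25/(-3.973)² = 0.01583.
Darcy-Weisbach: ΔP = f(L/D)(ρV²/2) = 0.01583·(14.09/0.02334)·(988.2·3.786²/2) = 0.01583·603.7·7081 = 6.768e+04 Pa.
Head loss h_f = ΔP/(ρg) = 6.768e+04/(988.2·9.81) = 6.982 m.

h_f ≈ 6.982 m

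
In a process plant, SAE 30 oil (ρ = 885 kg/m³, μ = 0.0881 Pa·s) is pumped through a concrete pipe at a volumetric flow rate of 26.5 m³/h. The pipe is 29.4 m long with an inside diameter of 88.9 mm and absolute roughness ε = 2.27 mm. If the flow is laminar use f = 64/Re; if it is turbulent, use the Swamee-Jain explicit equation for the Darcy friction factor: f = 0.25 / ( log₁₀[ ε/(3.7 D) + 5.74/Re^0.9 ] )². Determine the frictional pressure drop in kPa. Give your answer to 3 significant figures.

ΔP ≈ 12.4 kPa

Q = 26.5 m³/h = 26.5/3600 = 0.007361 m³/s.
Cross-sectional area A = πD²/4 = π(0.0889)²/4 = 0.006207 m²; mean velocity V = Q/A = 0.007361/0.006207 = 1.186 m/s.
Reynolds number Re = ρVD/μ = 885 · 1.186 · 0.0889 / 0.0881 = 1059.
Re < 2300 → laminar flow, so f = 64/Re = 64/1059 = 0.06043 (the turbulent correlation is not needed).
Darcy-Weisbach: ΔP = f(L/D)(ρV²/2) = 0.06043·(29.4/0.0889)·(885·1.186²/2) = 0.06043·330.7·622.3 = 1.244e+04 Pa.
ΔP = 1.244e+04 Pa = 12.4 kPa.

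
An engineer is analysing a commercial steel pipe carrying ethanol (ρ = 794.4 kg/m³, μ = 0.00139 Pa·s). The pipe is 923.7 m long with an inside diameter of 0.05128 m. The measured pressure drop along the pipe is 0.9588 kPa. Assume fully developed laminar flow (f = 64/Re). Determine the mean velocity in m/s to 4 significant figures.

V ≈ 0.06137 m/s

For laminar flow, f = 64/Re with Re = ρVD/μ, so Darcy-Weisbach reduces to ΔP = 32μLV/D². Solving for V: V = ΔP·D²/(32μL) = 958.8·(0.05128)²/(32·0.00139·923.7) = 0.06137 m/s.
Check: Re = ρVD/μ = 794.4·0.06137·0.05128/0.00139 = 1798 < 2300, so the laminar assumption holds.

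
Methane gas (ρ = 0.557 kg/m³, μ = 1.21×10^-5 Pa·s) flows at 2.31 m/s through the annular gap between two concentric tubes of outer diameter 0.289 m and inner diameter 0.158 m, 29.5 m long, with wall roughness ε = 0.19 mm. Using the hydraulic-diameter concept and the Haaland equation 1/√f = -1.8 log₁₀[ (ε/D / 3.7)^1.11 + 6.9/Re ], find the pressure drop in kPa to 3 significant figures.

Hydraulic diameter D_h = 4A/P = D_o - D_i = 0.289 - 0.158 = 0.131 m.
Re = ρVD_h/μ = 0.557·2.31·0.131/1.21e-05 = 1.393e+04.
ε/D_h = 0.00019/0.131 = 0.00145; Haaland gives 1/√f = -1.8 log₁₀[0.000165+0.000495] = 5.724, so f = 0.03052.
ΔP = f(L/D_h)(ρV²/2) = 0.03052·29.5/0.131·1.486 = 10.21 Pa.
ΔP = 0.0102 kPa.

ΔP ≈ 0.0102 kPa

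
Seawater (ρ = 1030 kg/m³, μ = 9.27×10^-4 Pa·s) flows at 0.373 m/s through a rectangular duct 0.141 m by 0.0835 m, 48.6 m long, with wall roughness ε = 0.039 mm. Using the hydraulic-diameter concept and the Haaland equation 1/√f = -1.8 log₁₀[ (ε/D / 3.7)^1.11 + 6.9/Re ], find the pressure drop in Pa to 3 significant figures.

Hydraulic diameter D_h = 4A/P = 4·(0.141·0.0835)/(2·(0.141+0.0835)) = 0.04709/0.449 = 0.1049 m.
Re = ρVD_h/μ = 1030·0.373·0.1049/0.000927 = 4.347e+04.
ε/D_h = 3.9e-05/0.1049 = 0.000372; Haaland gives 1/√f = -1.8 log₁₀[3.65e-05+0.000159] = 6.677, so f = 0.02243.
ΔP = f(L/D_h)(ρV²/2) = 0.02243·48.6/0.1049·71.65 = 744.7 Pa.

ΔP ≈ 745 Pa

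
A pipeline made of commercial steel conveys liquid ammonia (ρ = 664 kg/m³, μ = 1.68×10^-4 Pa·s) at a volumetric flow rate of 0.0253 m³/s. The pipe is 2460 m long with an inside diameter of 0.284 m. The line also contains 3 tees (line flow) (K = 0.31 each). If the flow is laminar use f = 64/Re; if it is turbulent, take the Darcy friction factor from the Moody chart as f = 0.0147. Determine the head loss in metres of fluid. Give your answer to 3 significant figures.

Cross-sectional area A = πD²/4 = π(0.284)²/4 = 0.06335 m²; mean velocity V = Q/A = 0.0253/0.06335 = 0.3994 m/s.
Reynolds number Re = ρVD/μ = 664 · 0.3994 · 0.284 / 0.000168 = 4.483e+05.
Re > 4000 → turbulent; use the Moody-chart value f = 0.0147.
Total minor-loss coefficient ΣK = 3·0.31 = 0.93.
ΔP = [f·L/D + ΣK]·(ρV²/2) = [0.0147·2460/0.284 + 0.93]·(664·0.3994²/2) = [127.3 + 0.93]·52.96 = 6792 Pa.
Head loss h_f = ΔP/(ρg) = 6792/(664·9.81) = 1.04 m.

h_f ≈ 1.04 m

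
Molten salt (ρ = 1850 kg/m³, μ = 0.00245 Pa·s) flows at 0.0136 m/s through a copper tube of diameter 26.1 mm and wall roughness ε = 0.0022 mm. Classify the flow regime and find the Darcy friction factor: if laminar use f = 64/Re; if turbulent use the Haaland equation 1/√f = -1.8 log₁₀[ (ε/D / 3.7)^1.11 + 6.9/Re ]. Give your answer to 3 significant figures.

f ≈ 0.239

Re = ρVD/μ = 1850·0.0136·0.0261/0.00245 = 268.
Re < 2300 → laminar, so f = 64/Re = 0.2388 (roughness is irrelevant in laminar flow).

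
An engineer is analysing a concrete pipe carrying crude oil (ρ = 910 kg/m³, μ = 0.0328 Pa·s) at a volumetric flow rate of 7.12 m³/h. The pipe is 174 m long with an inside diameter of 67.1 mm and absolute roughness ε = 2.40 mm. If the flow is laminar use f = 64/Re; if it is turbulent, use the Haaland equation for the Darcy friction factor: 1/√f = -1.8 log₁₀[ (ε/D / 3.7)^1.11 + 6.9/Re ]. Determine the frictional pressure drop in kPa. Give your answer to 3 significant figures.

ΔP ≈ 22.7 kPa

Q = 7.12 m³/h = 7.12/3600 = 0.001978 m³/s.
Cross-sectional area A = πD²/4 = π(0.0671)²/4 = 0.003536 m²; mean velocity V = Q/A = 0.001978/0.003536 = 0.5593 m/s.
Reynolds number Re = ρVD/μ = 910 · 0.5593 · 0.0671 / 0.0328 = 1041.
Re < 2300 → laminar flow, so f = 64/Re = 64/1041 = 0.06147 (the turbulent correlation is not needed).
Darcy-Weisbach: ΔP = f(L/D)(ρV²/2) = 0.06147·(174/0.0671)·(910·0.5593²/2) = 0.06147·2593·142.3 = 2.269e+04 Pa.
ΔP = 2.269e+04 Pa = 22.7 kPa.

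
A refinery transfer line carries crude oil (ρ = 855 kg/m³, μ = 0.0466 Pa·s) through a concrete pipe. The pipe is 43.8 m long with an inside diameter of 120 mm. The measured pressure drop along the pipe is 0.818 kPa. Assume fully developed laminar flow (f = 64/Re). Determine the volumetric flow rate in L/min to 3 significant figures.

Q ≈ 122 L/min

For laminar flow, f = 64/Re with Re = ρVD/μ, so Darcy-Weisbach reduces to ΔP = 32μLV/D². Solving for V: V = ΔP·D²/(32μL) = 818·(0.12)²/(32·0.0466·43.8) = 0.1803 m/s.
Check: Re = ρVD/μ = 855·0.1803·0.12/0.0466 = 397.1 < 2300, so the laminar assumption holds.
Q = V·A = 0.1803·(π/4·0.12²) = 0.00204 m³/s = 122 L/min.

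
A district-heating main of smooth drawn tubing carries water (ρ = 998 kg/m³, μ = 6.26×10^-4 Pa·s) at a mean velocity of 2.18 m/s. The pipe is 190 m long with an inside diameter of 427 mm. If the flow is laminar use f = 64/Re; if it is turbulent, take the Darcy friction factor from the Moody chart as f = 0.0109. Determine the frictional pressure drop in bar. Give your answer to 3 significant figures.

Reynolds number Re = ρVD/μ = 998 · 2.18 · 0.427 / 0.000626 = 1.484e+06.
Re > 4000 → turbulent; use the Moody-chart value f = 0.0109.
Darcy-Weisbach: ΔP = f(L/D)(ρV²/2) = 0.0109·(190/0.427)·(998·2.18²/2) = 0.0109·445·2371 = 1.15e+04 Pa.
ΔP = 1.15e+04 Pa = 0.115 bar.

ΔP ≈ 0.115 bar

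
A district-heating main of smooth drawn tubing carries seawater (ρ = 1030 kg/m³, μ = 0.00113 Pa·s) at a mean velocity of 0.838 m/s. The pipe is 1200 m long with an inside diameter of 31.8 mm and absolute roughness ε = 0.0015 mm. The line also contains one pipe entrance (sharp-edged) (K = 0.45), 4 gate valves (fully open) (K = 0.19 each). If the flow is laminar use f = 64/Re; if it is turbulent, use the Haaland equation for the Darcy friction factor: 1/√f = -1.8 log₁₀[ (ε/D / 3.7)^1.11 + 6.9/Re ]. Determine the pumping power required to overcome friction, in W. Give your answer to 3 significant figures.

P ≈ 224 W

Reynolds number Re = ρVD/μ = 1030 · 0.838 · 0.0318 / 0.00113 = 2.429e+04.
Re > 4000 → turbulent. Relative roughness ε/D = 1.5e-06/0.0318 = 4.72e-05. Haaland: 1/√f = -1.8 log₁₀[(4.72e-05/3.7)^1.11 + 6.9/2.429e+04] = -1.8 log₁₀[3.69e-06 + 0.000284] = 6.374, so f = 0.02462.
Total minor-loss coefficient ΣK = 1·0.45 + 4·0.19 = 1.21.
ΔP = [f·L/D + ΣK]·(ρV²/2) = [0.02462·1200/0.0318 + 1.21]·(1030·0.838²/2) = [928.9 + 1.21]·361.7 = 3.364e+05 Pa.
Q = V·A = 0.838·0.0007942 = 0.0006656 m³/s.
Pumping power P = QΔP = 0.0006656·3.364e+05 = 223.9 W = 224 W.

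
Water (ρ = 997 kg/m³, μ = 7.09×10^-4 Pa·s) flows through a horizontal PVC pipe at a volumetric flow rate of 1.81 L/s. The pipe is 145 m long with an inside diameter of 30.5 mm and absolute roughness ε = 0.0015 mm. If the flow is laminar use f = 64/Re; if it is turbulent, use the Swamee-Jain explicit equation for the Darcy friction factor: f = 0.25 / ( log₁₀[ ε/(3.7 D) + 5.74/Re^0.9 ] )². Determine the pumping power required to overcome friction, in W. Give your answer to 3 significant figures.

Q = 1.81 L/s = 1.81/1000 = 0.00181 m³/s.
Cross-sectional area A = πD²/4 = π(0.0305)²/4 = 0.0007306 m²; mean velocity V = Q/A = 0.00181/0.0007306 = 2.477 m/s.
Reynolds number Re = ρVD/μ = 997 · 2.477 · 0.0305 / 0.000709 = 1.063e+05.
Re > 4000 → turbulent. Relative roughness ε/D = 1.5e-06/0.0305 = 4.92e-05. Swamee-Jain: f = 0.25/(log₁₀[4.92e-05/3.7 + 5.74/1.063e+05^0.9])² = 0.25/(log₁₀[1.33e-05 + 0.000172])² = 0.25/(-3.732)² = 0.01795.
Darcy-Weisbach: ΔP = f(L/D)(ρV²/2) = 0.01795·(145/0.0305)·(997·2.477²/2) = 0.01795·4754·3059 = 2.61e+05 Pa.
Pumping power P = QΔP = 0.00181·2.61e+05 = 472.4 W = 472 W.

P ≈ 472 W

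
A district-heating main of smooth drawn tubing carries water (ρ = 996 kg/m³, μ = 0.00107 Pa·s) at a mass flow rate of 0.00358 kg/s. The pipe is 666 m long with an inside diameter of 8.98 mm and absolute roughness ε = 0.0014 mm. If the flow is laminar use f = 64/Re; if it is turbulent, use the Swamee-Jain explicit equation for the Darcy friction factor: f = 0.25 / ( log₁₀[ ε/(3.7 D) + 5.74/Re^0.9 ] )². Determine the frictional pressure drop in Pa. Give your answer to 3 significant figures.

ΔP ≈ 16000 Pa

A = πD²/4 = π(0.00898)²/4 = 6.333e-05 m²; mean velocity V = ṁ/(ρA) = 0.00358/(996 · 6.333e-05) = 0.05675 m/s.
Reynolds number Re = ρVD/μ = 996 · 0.05675 · 0.00898 / 0.00107 = 474.4.
Re < 2300 → laminar flow, so f = 64/Re = 64/474.4 = 0.1349 (the turbulent correlation is not needed).
Darcy-Weisbach: ΔP = f(L/D)(ρV²/2) = 0.1349·(666/0.00898)·(996·0.05675²/2) = 0.1349·7.416e+04·1.604 = 1.605e+04 Pa.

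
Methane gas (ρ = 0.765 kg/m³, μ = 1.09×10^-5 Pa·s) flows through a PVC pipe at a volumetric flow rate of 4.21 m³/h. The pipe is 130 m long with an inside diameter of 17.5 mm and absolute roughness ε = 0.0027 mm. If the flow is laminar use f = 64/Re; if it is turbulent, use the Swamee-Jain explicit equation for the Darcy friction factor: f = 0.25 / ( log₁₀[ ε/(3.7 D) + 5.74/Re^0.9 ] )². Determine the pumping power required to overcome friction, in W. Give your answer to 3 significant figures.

Q = 4.21 m³/h = 4.21/3600 = 0.001169 m³/s.
Cross-sectional area A = πD²/4 = π(0.0175)²/4 = 0.0002405 m²; mean velocity V = Q/A = 0.001169/0.0002405 = 4.862 m/s.
Reynolds number Re = ρVD/μ = 0.765 · 4.862 · 0.0175 / 1.09e-05 = 5972.
Re > 4000 → turbulent. Relative roughness ε/D = 2.7e-06/0.0175 = 0.000154. Swamee-Jain: f = 0.25/(log₁₀[0.000154/3.7 + 5.74/5972^0.9])² = 0.25/(log₁₀[4.17e-05 + 0.00229])² = 0.25/(-2.632)² = 0.0361.
Darcy-Weisbach: ΔP = f(L/D)(ρV²/2) = 0.0361·(130/0.0175)·(0.765·4.862²/2) = 0.0361·7429·9.042 = 2424 Pa.
Pumping power P = QΔP = 0.001169·2424 = 2.835 W = 2.84 W.

P ≈ 2.84 W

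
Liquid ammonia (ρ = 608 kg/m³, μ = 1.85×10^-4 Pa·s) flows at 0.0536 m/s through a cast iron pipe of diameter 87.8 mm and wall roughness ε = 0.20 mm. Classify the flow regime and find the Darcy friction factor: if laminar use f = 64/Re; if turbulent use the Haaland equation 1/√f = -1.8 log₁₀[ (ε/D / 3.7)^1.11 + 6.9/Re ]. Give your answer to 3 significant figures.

f ≈ 0.0312

Re = ρVD/μ = 608·0.0536·0.0878/0.000185 = 1.547e+04.
Re > 4000 → turbulent. ε/D = 0.0002/0.0878 = 0.00228; Haaland: 1/√f = -1.8 log₁₀[0.000273 + 0.000446] = 5.658, so f = 0.03124.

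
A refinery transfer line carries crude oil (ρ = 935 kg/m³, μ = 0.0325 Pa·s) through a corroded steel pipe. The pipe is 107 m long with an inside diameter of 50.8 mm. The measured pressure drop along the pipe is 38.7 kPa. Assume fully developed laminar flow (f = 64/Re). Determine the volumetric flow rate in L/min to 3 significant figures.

For laminar flow, f = 64/Re with Re = ρVD/μ, so Darcy-Weisbach reduces to ΔP = 32μLV/D². Solving for V: V = ΔP·D²/(32μL) = 3.87e+04·(0.0508)²/(32·0.0325·107) = 0.8975 m/s.
Check: Re = ρVD/μ = 935·0.8975·0.0508/0.0325 = 1312 < 2300, so the laminar assumption holds.
Q = V·A = 0.8975·(π/4·0.0508²) = 0.001819 m³/s = 109 L/min.

Q ≈ 109 L/min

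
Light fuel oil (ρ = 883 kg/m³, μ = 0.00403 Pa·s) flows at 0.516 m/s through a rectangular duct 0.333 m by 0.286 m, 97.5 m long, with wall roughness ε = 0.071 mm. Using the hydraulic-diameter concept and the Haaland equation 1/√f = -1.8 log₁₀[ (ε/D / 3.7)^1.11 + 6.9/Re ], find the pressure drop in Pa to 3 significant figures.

ΔP ≈ 859 Pa

Hydraulic diameter D_h = 4A/P = 4·(0.333·0.286)/(2·(0.333+0.286)) = 0.381/1.238 = 0.3077 m.
Re = ρVD_h/μ = 883·0.516·0.3077/0.00403 = 3.479e+04.
ε/D_h = 7.1e-05/0.3077 = 0.000231; Haaland gives 1/√f = -1.8 log₁₀[2.15e-05+0.000198] = 6.584, so f = 0.02307.
ΔP = f(L/D_h)(ρV²/2) = 0.02307·97.5/0.3077·117.6 = 859.2 Pa.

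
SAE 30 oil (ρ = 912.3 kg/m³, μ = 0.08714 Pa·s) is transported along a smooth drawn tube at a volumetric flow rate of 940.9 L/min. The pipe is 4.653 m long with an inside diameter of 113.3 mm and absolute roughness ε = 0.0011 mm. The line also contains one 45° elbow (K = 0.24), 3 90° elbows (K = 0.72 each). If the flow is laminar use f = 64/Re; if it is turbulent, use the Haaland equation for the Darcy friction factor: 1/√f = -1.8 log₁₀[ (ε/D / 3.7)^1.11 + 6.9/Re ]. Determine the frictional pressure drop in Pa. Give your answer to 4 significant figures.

ΔP ≈ 4221 Pa

Q = 940.9 L/min = 940.9/60000 = 0.01568 m³/s.
Cross-sectional area A = πD²/4 = π(0.1133)²/4 = 0.01008 m²; mean velocity V = Q/A = 0.01568/0.01008 = 1.555 m/s.
Reynolds number Re = ρVD/μ = 912.3 · 1.555 · 0.1133 / 0.0871 = 1845.
Re < 2300 → laminar flow, so f = 64/Re = 64/1845 = 0.03469 (the turbulent correlation is not needed).
Total minor-loss coefficient ΣK = 1·0.24 + 3·0.72 = 2.4.
ΔP = [f·L/D + ΣK]·(ρV²/2) = [0.03469·4.653/0.1133 + 2.4]·(912.3·1.555²/2) = [1.425 + 2.4]·1104 = 4221 Pa.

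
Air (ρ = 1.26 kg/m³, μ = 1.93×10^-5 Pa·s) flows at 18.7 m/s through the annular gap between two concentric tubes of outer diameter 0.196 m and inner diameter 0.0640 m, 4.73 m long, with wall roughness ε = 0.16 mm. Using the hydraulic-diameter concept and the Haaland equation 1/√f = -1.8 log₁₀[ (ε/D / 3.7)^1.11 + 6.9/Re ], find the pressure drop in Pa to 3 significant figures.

Hydraulic diameter D_h = 4A/P = D_o - D_i = 0.196 - 0.064 = 0.132 m.
Re = ρVD_h/μ = 1.26·18.7·0.132/1.93e-05 = 1.611e+05.
ε/D_h = 0.00016/0.132 = 0.00121; Haaland gives 1/√f = -1.8 log₁₀[0.000136+4.28e-05] = 6.748, so f = 0.02196.
ΔP = f(L/D_h)(ρV²/2) = 0.02196·4.73/0.132·220.3 = 173.4 Pa.

ΔP ≈ 173 Pa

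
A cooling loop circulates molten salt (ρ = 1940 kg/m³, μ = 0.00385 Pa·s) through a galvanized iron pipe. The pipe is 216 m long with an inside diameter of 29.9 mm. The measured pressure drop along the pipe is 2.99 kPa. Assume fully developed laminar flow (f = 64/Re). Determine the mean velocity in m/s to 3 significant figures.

For laminar flow, f = 64/Re with Re = ρVD/μ, so Darcy-Weisbach reduces to ΔP = 32μLV/D². Solving for V: V = ΔP·D²/(32μL) = 2990·(0.0299)²/(32·0.00385·216) = 0.1004 m/s.
Check: Re = ρVD/μ = 1940·0.1004·0.0299/0.00385 = 1513 < 2300, so the laminar assumption holds.

V ≈ 0.100 m/s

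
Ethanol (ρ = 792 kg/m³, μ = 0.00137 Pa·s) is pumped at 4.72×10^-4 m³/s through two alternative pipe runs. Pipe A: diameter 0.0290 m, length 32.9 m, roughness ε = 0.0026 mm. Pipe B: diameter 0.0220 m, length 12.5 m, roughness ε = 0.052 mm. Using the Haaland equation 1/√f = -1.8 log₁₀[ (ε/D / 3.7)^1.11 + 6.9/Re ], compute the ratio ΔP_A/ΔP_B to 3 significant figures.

ΔP_A/ΔP_B ≈ 0.624

Pipe A: V = Q/A = 0.000472/0.0006605 = 0.7146 m/s; Re = 1.198e+04; ε/D = 8.97e-05; Haaland → f = 0.02951; ΔP_A = f(L/D)(ρV²/2) = 6770 Pa.
Pipe B: V = Q/A = 0.000472/0.0003801 = 1.242 m/s; Re = 1.579e+04; ε/D = 0.00236; Haaland → f = 0.03127; ΔP_B = f(L/D)(ρV²/2) = 1.085e+04 Pa.
ΔP_A/ΔP_B = 6770/1.085e+04 = 0.624.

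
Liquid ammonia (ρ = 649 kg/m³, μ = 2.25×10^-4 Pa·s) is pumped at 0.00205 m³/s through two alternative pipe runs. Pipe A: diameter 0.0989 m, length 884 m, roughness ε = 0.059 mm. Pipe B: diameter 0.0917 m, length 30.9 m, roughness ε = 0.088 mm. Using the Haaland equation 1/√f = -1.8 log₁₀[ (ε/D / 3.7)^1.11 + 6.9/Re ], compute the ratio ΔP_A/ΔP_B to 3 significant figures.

Pipe A: V = Q/A = 0.00205/0.007682 = 0.2669 m/s; Re = 7.613e+04; ε/D = 0.000597; Haaland → f = 0.02118; ΔP_A = f(L/D)(ρV²/2) = 4375 Pa.
Pipe B: V = Q/A = 0.00205/0.006604 = 0.3104 m/s; Re = 8.21e+04; ε/D = 0.00096; Haaland → f = 0.02225; ΔP_B = f(L/D)(ρV²/2) = 234.4 Pa.
ΔP_A/ΔP_B = 4375/234.4 = 18.7.

ΔP_A/ΔP_B ≈ 18.7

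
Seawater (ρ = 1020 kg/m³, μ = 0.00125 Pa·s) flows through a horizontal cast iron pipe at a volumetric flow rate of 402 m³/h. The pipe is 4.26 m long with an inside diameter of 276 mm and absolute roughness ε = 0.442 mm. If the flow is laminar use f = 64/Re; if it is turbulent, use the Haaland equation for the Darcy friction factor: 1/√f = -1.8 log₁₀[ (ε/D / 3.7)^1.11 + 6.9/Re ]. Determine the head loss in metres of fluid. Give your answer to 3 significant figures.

h_f ≈ 0.0619 m

Q = 402 m³/h = 402/3600 = 0.1117 m³/s.
Cross-sectional area A = πD²/4 = π(0.276)²/4 = 0.05983 m²; mean velocity V = Q/A = 0.1117/0.05983 = 1.866 m/s.
Reynolds number Re = ρVD/μ = 1020 · 1.866 · 0.276 / 0.00125 = 4.204e+05.
Re > 4000 → turbulent. Relative roughness ε/D = 0.000442/0.276 = 0.0016. Haaland: 1/√f = -1.8 log₁₀[(0.0016/3.7)^1.11 + 6.9/4.204e+05] = -1.8 log₁₀[0.000185 + 1.64e-05] = 6.654, so f = 0.02259.
Darcy-Weisbach: ΔP = f(L/D)(ρV²/2) = 0.02259·(4.26/0.276)·(1020·1.866²/2) = 0.02259·15.43·1777 = 619.3 Pa.
Head loss h_f = ΔP/(ρg) = 619.3/(1020·9.81) = 0.0619 m.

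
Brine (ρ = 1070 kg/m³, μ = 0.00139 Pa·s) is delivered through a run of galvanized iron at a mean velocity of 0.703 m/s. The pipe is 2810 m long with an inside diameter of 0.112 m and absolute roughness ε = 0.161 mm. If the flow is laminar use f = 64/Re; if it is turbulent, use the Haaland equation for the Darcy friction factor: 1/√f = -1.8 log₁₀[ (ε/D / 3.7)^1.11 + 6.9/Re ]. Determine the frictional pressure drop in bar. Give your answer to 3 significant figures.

ΔP ≈ 1.62 bar

Reynolds number Re = ρVD/μ = 1070 · 0.703 · 0.112 / 0.00139 = 6.061e+04.
Re > 4000 → turbulent. Relative roughness ε/D = 0.000161/0.112 = 0.00144. Haaland: 1/√f = -1.8 log₁₀[(0.00144/3.7)^1.11 + 6.9/6.061e+04] = -1.8 log₁₀[0.000164 + 0.000114] = 6.402, so f = 0.0244.
Darcy-Weisbach: ΔP = f(L/D)(ρV²/2) = 0.0244·(2810/0.112)·(1070·0.703²/2) = 0.0244·2.509e+04·264.4 = 1.619e+05 Pa.
ΔP = 1.619e+05 Pa = 1.62 bar.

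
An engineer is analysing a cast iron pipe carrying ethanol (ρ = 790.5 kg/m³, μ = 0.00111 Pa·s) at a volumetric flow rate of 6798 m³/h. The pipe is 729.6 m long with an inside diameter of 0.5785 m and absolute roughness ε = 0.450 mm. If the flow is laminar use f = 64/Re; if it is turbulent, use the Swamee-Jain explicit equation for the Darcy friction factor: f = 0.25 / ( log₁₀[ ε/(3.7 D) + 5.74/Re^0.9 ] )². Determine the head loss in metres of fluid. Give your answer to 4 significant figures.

Q = 6798 m³/h = 6798/3600 = 1.888 m³/s.
Cross-sectional area A = πD²/4 = π(0.5785)²/4 = 0.2628 m²; mean velocity V = Q/A = 1.888/0.2628 = 7.184 m/s.
Reynolds number Re = ρVD/μ = 790.5 · 7.184 · 0.5785 / 0.00111 = 2.96e+06.
Re > 4000 → turbulent. Relative roughness ε/D = 0.00045/0.5785 = 0.000778. Swamee-Jain: f = 0.25/(log₁₀[0.000778/3.7 + 5.74/2.96e+06^0.9])² = 0.25/(log₁₀[0.00021 + 8.61e-06])² = 0.25/(-3.66)² = 0.01866.
Darcy-Weisbach: ΔP = f(L/D)(ρV²/2) = 0.01866·(729.6/0.5785)·(790.5·7.184²/2) = 0.01866·1261·2.04e+04 = 4.802e+05 Pa.
Head loss h_f = ΔP/(ρg) = 4.802e+05/(790.5·9.81) = 61.92 m.

h_f ≈ 61.92 m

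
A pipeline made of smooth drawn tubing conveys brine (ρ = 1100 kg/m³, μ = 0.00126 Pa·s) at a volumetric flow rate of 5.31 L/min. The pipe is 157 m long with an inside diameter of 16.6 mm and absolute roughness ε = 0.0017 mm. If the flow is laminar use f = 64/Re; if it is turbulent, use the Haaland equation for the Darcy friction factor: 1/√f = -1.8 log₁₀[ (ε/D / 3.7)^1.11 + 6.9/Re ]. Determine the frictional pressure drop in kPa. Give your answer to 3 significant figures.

Q = 5.31 L/min = 5.31/60000 = 8.85e-05 m³/s.
Cross-sectional area A = πD²/4 = π(0.0166)²/4 = 0.0002164 m²; mean velocity V = Q/A = 8.85e-05/0.0002164 = 0.4089 m/s.
Reynolds number Re = ρVD/μ = 1100 · 0.4089 · 0.0166 / 0.00126 = 5926.
Re > 4000 → turbulent. Relative roughness ε/D = 1.7e-06/0.0166 = 0.000102. Haaland: 1/√f = -1.8 log₁₀[(0.000102/3.7)^1.11 + 6.9/5926] = -1.8 log₁₀[8.73e-06 + 0.00116] = 5.275, so f = 0.03594.
Darcy-Weisbach: ΔP = f(L/D)(ρV²/2) = 0.03594·(157/0.0166)·(1100·0.4089²/2) = 0.03594·9458·91.97 = 3.126e+04 Pa.
ΔP = 3.126e+04 Pa = 31.3 kPa.

ΔP ≈ 31.3 kPa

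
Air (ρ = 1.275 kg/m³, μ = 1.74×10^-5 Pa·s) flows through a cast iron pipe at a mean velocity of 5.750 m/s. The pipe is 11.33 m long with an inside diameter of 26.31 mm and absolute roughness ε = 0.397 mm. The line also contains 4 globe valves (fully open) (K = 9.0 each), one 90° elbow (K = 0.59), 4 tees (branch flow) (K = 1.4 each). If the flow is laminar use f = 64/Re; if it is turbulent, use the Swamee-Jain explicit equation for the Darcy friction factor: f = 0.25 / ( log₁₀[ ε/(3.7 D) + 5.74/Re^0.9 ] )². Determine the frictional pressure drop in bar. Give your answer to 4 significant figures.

Reynolds number Re = ρVD/μ = 1.275 · 5.75 · 0.02631 / 1.74e-05 = 1.109e+04.
Re > 4000 → turbulent. Relative roughness ε/D = 0.000397/0.02631 = 0.0151. Swamee-Jain: f = 0.25/(log₁₀[0.0151/3.7 + 5.74/1.109e+04^0.9])² = 0.25/(log₁₀[0.00408 + 0.00131])² = 0.25/(-2.268)² = 0.04859.
Total minor-loss coefficient ΣK = 4·9 + 1·0.59 + 4·1.4 = 42.2.
ΔP = [f·L/D + ΣK]·(ρV²/2) = [0.04859·11.33/0.02631 + 42.2]·(1.275·5.75²/2) = [20.93 + 42.2]·21.08 = 1330 Pa.
ΔP = 1330 Pa = 0.01330 bar.

ΔP ≈ 0.01330 bar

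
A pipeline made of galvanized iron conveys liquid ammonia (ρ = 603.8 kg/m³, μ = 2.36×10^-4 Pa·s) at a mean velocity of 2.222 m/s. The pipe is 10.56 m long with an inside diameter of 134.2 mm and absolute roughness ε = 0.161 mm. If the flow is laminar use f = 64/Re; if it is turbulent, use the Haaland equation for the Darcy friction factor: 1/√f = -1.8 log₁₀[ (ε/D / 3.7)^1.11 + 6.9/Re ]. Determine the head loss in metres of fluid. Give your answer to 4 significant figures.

h_f ≈ 0.4135 m

Reynolds number Re = ρVD/μ = 603.8 · 2.222 · 0.1342 / 0.000236 = 7.629e+05.
Re > 4000 → turbulent. Relative roughness ε/D = 0.000161/0.1342 = 0.0012. Haaland: 1/√f = -1.8 log₁₀[(0.0012/3.7)^1.11 + 6.9/7.629e+05] = -1.8 log₁₀[0.000134 + 9.04e-06] = 6.92, so f = 0.02088.
Darcy-Weisbach: ΔP = f(L/D)(ρV²/2) = 0.02088·(10.56/0.1342)·(603.8·2.222²/2) = 0.02088·78.69·1491 = 2449 Pa.
Head loss h_f = ΔP/(ρg) = 2449/(603.8·9.81) = 0.4135 m.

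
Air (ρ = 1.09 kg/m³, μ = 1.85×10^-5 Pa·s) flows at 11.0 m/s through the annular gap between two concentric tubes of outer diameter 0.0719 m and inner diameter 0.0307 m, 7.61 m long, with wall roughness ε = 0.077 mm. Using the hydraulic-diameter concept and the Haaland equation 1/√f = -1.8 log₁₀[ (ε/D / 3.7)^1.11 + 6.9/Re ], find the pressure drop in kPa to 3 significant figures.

ΔP ≈ 0.341 kPa

Hydraulic diameter D_h = 4A/P = D_o - D_i = 0.0719 - 0.0307 = 0.0412 m.
Re = ρVD_h/μ = 1.09·11·0.0412/1.85e-05 = 2.67e+04.
ε/D_h = 7.7e-05/0.0412 = 0.00187; Haaland gives 1/√f = -1.8 log₁₀[0.000219+0.000258] = 5.978, so f = 0.02799.
ΔP = f(L/D_h)(ρV²/2) = 0.02799·7.61/0.0412·65.95 = 340.9 Pa.
ΔP = 0.341 kPa.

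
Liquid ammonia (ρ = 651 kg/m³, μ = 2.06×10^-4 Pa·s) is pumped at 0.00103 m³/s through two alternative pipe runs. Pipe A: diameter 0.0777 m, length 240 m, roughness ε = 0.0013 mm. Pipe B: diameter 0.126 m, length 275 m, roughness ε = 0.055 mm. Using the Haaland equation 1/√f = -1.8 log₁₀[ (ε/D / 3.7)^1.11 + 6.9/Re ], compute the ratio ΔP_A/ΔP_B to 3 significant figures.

ΔP_A/ΔP_B ≈ 8.39

Pipe A: V = Q/A = 0.00103/0.004742 = 0.2172 m/s; Re = 5.334e+04; ε/D = 1.67e-05; Haaland → f = 0.02046; ΔP_A = f(L/D)(ρV²/2) = 970.5 Pa.
Pipe B: V = Q/A = 0.00103/0.01247 = 0.0826 m/s; Re = 3.289e+04; ε/D = 0.000437; Haaland → f = 0.02387; ΔP_B = f(L/D)(ρV²/2) = 115.7 Pa.
ΔP_A/ΔP_B = 970.5/115.7 = 8.39.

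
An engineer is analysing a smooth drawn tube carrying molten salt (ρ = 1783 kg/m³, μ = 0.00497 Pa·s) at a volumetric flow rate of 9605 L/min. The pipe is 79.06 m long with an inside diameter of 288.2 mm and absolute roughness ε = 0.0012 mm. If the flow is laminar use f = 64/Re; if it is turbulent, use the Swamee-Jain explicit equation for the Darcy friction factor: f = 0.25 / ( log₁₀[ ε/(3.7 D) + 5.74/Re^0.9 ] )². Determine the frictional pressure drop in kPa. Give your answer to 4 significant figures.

ΔP ≈ 21.91 kPa

Q = 9605 L/min = 9605/60000 = 0.1601 m³/s.
Cross-sectional area A = πD²/4 = π(0.2882)²/4 = 0.06523 m²; mean velocity V = Q/A = 0.1601/0.06523 = 2.454 m/s.
Reynolds number Re = ρVD/μ = 1783 · 2.454 · 0.2882 / 0.00497 = 2.537e+05.
Re > 4000 → turbulent. Relative roughness ε/D = 1.2e-06/0.2882 = 4.16e-06. Swamee-Jain: f = 0.25/(log₁₀[4.16e-06/3.7 + 5.74/2.537e+05^0.9])² = 0.25/(log₁₀[1.13e-06 + 7.85e-05])² = 0.25/(-4.099)² = 0.01488.
Darcy-Weisbach: ΔP = f(L/D)(ρV²/2) = 0.01488·(79.06/0.2882)·(1783·2.454²/2) = 0.01488·274.3·5369 = 2.191e+04 Pa.
ΔP = 2.191e+04 Pa = 21.91 kPa.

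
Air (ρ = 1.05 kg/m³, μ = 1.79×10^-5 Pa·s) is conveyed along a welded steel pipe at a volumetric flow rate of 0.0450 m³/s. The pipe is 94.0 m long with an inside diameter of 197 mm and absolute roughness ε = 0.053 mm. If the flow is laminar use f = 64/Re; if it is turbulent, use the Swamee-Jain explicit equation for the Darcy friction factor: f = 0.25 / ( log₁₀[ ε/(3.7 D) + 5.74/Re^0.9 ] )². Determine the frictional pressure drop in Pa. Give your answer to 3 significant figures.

Cross-sectional area A = πD²/4 = π(0.197)²/4 = 0.03048 m²; mean velocity V = Q/A = 0.045/0.03048 = 1.476 m/s.
Reynolds number Re = ρVD/μ = 1.05 · 1.476 · 0.197 / 1.79e-05 = 1.706e+04.
Re > 4000 → turbulent. Relative roughness ε/D = 5.3e-05/0.197 = 0.000269. Swamee-Jain: f = 0.25/(log₁₀[0.000269/3.7 + 5.74/1.706e+04^0.9])² = 0.25/(log₁₀[7.27e-05 + 0.000891])² = 0.25/(-3.016)² = 0.02749.
Darcy-Weisbach: ΔP = f(L/D)(ρV²/2) = 0.02749·(94/0.197)·(1.05·1.476²/2) = 0.02749·477.2·1.144 = 15.01 Pa.

ΔP ≈ 15.0 Pa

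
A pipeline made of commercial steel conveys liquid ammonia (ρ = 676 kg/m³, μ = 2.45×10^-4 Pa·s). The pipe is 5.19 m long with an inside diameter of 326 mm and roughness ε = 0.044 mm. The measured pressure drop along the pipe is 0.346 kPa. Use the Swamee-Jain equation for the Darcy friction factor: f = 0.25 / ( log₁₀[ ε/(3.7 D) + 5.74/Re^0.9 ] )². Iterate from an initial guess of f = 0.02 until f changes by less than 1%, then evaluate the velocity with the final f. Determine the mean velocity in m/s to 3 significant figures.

Rearranging Darcy-Weisbach: V = √(2·ΔP·D/(f·L·ρ)). With ε/D = 4.4e-05/0.326 = 0.000135, iterate starting from f = 0.02:
  f = 0.02 → V = √(2·346·0.326/(0.02·5.19·676)) = 1.793 m/s; Re = ρVD/μ = 1.613e+06; f → 0.01359
  f = 0.01359 → V = 2.175 m/s; Re = 1.957e+06; f → 0.01346
Converged (Δf/f < 1%). With the final f = 0.01346: V = √(2·346·0.326/(0.01346·5.19·676)) = 2.186 m/s.

V ≈ 2.19 m/s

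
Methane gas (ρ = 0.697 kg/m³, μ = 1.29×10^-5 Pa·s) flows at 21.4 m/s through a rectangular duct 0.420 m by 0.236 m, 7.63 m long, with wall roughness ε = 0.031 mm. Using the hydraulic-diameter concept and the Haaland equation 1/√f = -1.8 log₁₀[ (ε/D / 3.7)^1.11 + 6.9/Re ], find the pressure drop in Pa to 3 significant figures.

Hydraulic diameter D_h = 4A/P = 4·(0.42·0.236)/(2·(0.42+0.236)) = 0.3965/1.312 = 0.3022 m.
Re = ρVD_h/μ = 0.697·21.4·0.3022/1.29e-05 = 3.494e+05.
ε/D_h = 3.1e-05/0.3022 = 0.000103; Haaland gives 1/√f = -1.8 log₁₀[8.74e-06+1.97e-05] = 8.182, so f = 0.01494.
ΔP = f(L/D_h)(ρV²/2) = 0.01494·7.63/0.3022·159.6 = 60.2 Pa.

ΔP ≈ 60.2 Pa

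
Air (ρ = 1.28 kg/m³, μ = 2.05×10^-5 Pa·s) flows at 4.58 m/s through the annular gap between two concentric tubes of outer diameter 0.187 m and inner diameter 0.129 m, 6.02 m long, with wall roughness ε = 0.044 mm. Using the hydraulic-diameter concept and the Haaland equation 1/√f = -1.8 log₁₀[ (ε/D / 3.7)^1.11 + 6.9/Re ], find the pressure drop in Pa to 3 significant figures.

Hydraulic diameter D_h = 4A/P = D_o - D_i = 0.187 - 0.129 = 0.058 m.
Re = ρVD_h/μ = 1.28·4.58·0.058/2.05e-05 = 1.659e+04.
ε/D_h = 4.4e-05/0.058 = 0.000759; Haaland gives 1/√f = -1.8 log₁₀[8.06e-05+0.000416] = 5.947, so f = 0.02827.
ΔP = f(L/D_h)(ρV²/2) = 0.02827·6.02/0.058·13.42 = 39.4 Pa.

ΔP ≈ 39.4 Pa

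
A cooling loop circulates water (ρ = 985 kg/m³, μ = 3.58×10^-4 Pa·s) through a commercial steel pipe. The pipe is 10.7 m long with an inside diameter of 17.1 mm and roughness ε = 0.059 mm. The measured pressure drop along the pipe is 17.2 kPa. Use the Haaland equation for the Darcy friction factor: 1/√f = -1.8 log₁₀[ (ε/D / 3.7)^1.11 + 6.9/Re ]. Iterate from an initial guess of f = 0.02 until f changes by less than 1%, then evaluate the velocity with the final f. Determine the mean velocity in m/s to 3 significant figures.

V ≈ 1.39 m/s

Rearranging Darcy-Weisbach: V = √(2·ΔP·D/(f·L·ρ)). With ε/D = 5.9e-05/0.0171 = 0.00345, iterate starting from f = 0.02:
  f = 0.02 → V = √(2·1.72e+04·0.0171/(0.02·10.7·985)) = 1.671 m/s; Re = ρVD/μ = 7.86e+04; f → 0.02863
  f = 0.02863 → V = 1.396 m/s; Re = 6.569e+04; f → 0.02888
Converged (Δf/f < 1%). With the final f = 0.02888: V = √(2·1.72e+04·0.0171/(0.02888·10.7·985)) = 1.39 m/s.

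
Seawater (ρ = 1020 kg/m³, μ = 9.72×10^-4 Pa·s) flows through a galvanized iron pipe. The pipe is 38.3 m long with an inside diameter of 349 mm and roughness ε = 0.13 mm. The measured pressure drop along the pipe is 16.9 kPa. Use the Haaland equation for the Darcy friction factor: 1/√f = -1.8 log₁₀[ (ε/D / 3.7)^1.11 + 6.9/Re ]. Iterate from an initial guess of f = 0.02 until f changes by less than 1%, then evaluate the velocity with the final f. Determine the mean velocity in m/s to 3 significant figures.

V ≈ 4.34 m/s

Rearranging Darcy-Weisbach: V = √(2·ΔP·D/(f·L·ρ)). With ε/D = 0.00013/0.349 = 0.000372, iterate starting from f = 0.02:
  f = 0.02 → V = √(2·1.69e+04·0.349/(0.02·38.3·1020)) = 3.886 m/s; Re = ρVD/μ = 1.423e+06; f → 0.01607
  f = 0.01607 → V = 4.335 m/s; Re = 1.588e+06; f → 0.01603
Converged (Δf/f < 1%). With the final f = 0.01603: V = √(2·1.69e+04·0.349/(0.01603·38.3·1020)) = 4.34 m/s.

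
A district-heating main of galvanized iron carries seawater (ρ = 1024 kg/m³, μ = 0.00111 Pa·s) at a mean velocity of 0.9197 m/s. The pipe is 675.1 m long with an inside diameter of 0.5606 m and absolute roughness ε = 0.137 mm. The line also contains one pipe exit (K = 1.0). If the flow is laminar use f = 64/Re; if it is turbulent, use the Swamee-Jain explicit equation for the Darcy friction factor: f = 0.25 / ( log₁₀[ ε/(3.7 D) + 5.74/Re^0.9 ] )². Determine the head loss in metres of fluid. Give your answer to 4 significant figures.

Reynolds number Re = ρVD/μ = 1024 · 0.9197 · 0.5606 / 0.00111 = 4.756e+05.
Re > 4000 → turbulent. Relative roughness ε/D = 0.000137/0.5606 = 0.000244. Swamee-Jain: f = 0.25/(log₁₀[0.000244/3.7 + 5.74/4.756e+05^0.9])² = 0.25/(log₁₀[6.6e-05 + 4.46e-05])² = 0.25/(-3.956)² = 0.01597.
Total minor-loss coefficient ΣK = 1·1 = 1.
ΔP = [f·L/D + ΣK]·(ρV²/2) = [0.01597·675.1/0.5606 + 1]·(1024·0.9197²/2) = [19.24 + 1]·433.1 = 8764 Pa.
Head loss h_f = ΔP/(ρg) = 8764/(1024·9.81) = 0.8724 m.

h_f ≈ 0.8724 m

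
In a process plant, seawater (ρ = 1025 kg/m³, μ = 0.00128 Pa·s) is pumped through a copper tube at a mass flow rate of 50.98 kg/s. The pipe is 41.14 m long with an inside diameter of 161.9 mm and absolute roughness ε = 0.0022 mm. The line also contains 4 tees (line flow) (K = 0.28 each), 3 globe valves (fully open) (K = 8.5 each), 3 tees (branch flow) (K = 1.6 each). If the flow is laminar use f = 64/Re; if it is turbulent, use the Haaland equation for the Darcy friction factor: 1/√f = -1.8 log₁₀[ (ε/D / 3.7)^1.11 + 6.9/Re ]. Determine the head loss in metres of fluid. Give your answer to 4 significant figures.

A = πD²/4 = π(0.1619)²/4 = 0.02059 m²; mean velocity V = ṁ/(ρA) = 50.98/(1025 · 0.02059) = 2.416 m/s.
Reynolds number Re = ρVD/μ = 1025 · 2.416 · 0.1619 / 0.00128 = 3.132e+05.
Re > 4000 → turbulent. Relative roughness ε/D = 2.2e-06/0.1619 = 1.36e-05. Haaland: 1/√f = -1.8 log₁₀[(1.36e-05/3.7)^1.11 + 6.9/3.132e+05] = -1.8 log₁₀[9.27e-07 + 2.2e-05] = 8.35, so f = 0.01434.
Total minor-loss coefficient ΣK = 4·0.28 + 3·8.5 + 3·1.6 = 31.4.
ΔP = [f·L/D + ΣK]·(ρV²/2) = [0.01434·41.14/0.1619 + 31.4]·(1025·2.416²/2) = [3.644 + 31.4]·2991 = 1.049e+05 Pa.
Head loss h_f = ΔP/(ρg) = 1.049e+05/(1025·9.81) = 10.43 m.

h_f ≈ 10.43 m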